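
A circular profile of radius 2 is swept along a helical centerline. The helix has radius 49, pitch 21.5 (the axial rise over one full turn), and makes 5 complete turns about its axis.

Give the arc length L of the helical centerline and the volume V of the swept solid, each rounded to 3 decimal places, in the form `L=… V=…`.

2πR = 2π·49 = 307.876080
per-turn = √(307.876080² + 21.5²) = √(94787.6807 + 462.25) = √95249.9307 = 308.625875
L = 5 × 308.625875 = 1543.129375
V = π·2² × L = 12.566371 × 1543.129375 = 19391.535627

L=1543.129 V=19391.536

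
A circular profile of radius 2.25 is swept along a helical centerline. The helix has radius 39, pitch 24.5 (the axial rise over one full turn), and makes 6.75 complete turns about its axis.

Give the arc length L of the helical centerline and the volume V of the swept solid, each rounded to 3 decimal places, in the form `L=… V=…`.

2πR = 2π·39 = 245.044227
per-turn = √(245.044227² + 24.5²) = √(60046.6732 + 600.25) = √60646.9232 = 246.265960
L = 6.75 × 246.265960 = 1662.295232
V = π·2.25² × L = 15.904313 × 1662.295232 = 26437.663345

L=1662.295 V=26437.663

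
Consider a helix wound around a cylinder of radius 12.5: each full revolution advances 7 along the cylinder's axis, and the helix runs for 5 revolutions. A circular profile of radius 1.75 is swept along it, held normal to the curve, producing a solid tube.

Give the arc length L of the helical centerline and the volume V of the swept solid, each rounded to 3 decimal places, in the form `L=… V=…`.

2πR = 2π·12.5 = 78.539816
per-turn = √(78.539816² + 7²) = √(6168.5028 + 49) = √6217.5028 = 78.851143
L = 5 × 78.851143 = 394.255715
V = π·1.75² × L = 9.621128 × 394.255715 = 3793.184502

L=394.256 V=3793.185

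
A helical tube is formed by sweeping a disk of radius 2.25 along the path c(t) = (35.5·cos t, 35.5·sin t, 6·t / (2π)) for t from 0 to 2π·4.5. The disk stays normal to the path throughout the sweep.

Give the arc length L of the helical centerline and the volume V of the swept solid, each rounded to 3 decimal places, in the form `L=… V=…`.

L=1004.102 V=15969.551

2πR = 2π·35.5 = 223.053078
per-turn = √(223.053078² + 6²) = √(49752.6758 + 36) = √49788.6758 = 223.133762
L = 4.5 × 223.133762 = 1004.101929
V = π·2.25² × L = 15.904313 × 1004.101929 = 15969.551177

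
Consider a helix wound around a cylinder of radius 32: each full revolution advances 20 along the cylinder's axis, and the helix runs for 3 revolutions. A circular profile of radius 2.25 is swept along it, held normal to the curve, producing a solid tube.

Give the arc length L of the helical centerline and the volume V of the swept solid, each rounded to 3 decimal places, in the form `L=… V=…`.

2πR = 2π·32 = 201.061930
per-turn = √(201.061930² + 20²) = √(40425.8996 + 400) = √40825.8996 = 202.054200
L = 3 × 202.054200 = 606.162599
V = π·2.25² × L = 15.904313 × 606.162599 = 9640.599590

L=606.163 V=9640.600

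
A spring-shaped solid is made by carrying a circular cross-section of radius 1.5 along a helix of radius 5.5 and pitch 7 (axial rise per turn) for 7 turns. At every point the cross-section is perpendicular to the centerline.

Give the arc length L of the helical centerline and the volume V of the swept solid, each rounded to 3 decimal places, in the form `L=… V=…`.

L=246.815 V=1744.636

2πR = 2π·5.5 = 34.557519
per-turn = √(34.557519² + 7²) = √(1194.2221 + 49) = √1243.2221 = 35.259355
L = 7 × 35.259355 = 246.815487
V = π·1.5² × L = 7.068583 × 246.815487 = 1744.635870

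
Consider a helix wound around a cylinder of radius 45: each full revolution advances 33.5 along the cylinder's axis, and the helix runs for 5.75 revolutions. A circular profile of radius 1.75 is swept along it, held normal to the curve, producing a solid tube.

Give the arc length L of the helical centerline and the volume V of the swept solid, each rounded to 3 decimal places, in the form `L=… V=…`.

2πR = 2π·45 = 282.743339
per-turn = √(282.743339² + 33.5²) = √(79943.7956 + 1122.25) = √81066.0456 = 284.720996
L = 5.75 × 284.720996 = 1637.145728
V = π·1.75² × L = 9.621128 × 1637.145728 = 15751.187787

L=1637.146 V=15751.188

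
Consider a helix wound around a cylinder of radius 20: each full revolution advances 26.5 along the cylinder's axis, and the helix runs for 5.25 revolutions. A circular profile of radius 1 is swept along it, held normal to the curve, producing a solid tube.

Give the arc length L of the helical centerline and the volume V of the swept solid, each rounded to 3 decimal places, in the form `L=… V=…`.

2πR = 2π·20 = 125.663706
per-turn = √(125.663706² + 26.5²) = √(15791.3670 + 702.25) = √16493.6170 = 128.427478
L = 5.25 × 128.427478 = 674.244258
V = π·1² × L = 3.141593 × 674.244258 = 2118.200808

L=674.244 V=2118.201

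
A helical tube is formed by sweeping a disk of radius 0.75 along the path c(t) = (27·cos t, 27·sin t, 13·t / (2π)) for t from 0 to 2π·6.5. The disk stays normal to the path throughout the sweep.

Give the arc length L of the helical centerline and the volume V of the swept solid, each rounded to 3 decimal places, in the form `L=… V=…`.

2πR = 2π·27 = 169.646003
per-turn = √(169.646003² + 13²) = √(28779.7664 + 169) = √28948.7664 = 170.143370
L = 6.5 × 170.143370 = 1105.931907
V = π·0.75² × L = 1.767146 × 1105.931907 = 1954.342998

L=1105.932 V=1954.343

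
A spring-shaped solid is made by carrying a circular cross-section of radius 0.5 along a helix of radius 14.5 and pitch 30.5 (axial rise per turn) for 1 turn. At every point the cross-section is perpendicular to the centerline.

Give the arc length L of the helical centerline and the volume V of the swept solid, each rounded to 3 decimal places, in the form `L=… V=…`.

L=96.076 V=75.458

2πR = 2π·14.5 = 91.106187
per-turn = √(91.106187² + 30.5²) = √(8300.3373 + 930.25) = √9230.5873 = 96.075945
L = 1 × 96.075945 = 96.075945
V = π·0.5² × L = 0.785398 × 96.075945 = 75.457871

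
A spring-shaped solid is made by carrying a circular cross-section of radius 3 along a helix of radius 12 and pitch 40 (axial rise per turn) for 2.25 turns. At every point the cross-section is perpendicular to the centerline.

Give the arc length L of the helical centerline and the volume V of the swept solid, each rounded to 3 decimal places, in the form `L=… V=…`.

2πR = 2π·12 = 75.398224
per-turn = √(75.398224² + 40²) = √(5684.8921 + 1600) = √7284.8921 = 85.351580
L = 2.25 × 85.351580 = 192.041054
V = π·3² × L = 28.274334 × 192.041054 = 5429.832881

L=192.041 V=5429.833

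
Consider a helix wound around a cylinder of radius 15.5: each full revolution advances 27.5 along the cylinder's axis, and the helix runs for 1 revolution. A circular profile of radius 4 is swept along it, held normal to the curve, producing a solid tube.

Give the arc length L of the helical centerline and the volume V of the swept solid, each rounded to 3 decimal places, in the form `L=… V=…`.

2πR = 2π·15.5 = 97.389372
per-turn = √(97.389372² + 27.5²) = √(9484.6898 + 756.25) = √10240.9398 = 101.197529
L = 1 × 101.197529 = 101.197529
V = π·4² × L = 50.265482 × 101.197529 = 5086.742607

L=101.198 V=5086.743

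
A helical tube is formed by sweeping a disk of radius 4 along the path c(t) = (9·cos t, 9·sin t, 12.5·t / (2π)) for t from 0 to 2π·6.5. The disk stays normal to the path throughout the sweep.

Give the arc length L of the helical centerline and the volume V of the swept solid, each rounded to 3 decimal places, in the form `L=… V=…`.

L=376.439 V=18921.905

2πR = 2π·9 = 56.548668
per-turn = √(56.548668² + 12.5²) = √(3197.7518 + 156.25) = √3354.0018 = 57.913745
L = 6.5 × 57.913745 = 376.439341
V = π·4² × L = 50.265482 × 376.439341 = 18921.905071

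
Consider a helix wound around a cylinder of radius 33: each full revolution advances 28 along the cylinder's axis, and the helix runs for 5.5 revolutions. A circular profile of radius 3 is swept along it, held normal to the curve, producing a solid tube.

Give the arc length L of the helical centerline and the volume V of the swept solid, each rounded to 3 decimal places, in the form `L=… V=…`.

L=1150.749 V=32536.669

2πR = 2π·33 = 207.345115
per-turn = √(207.345115² + 28²) = √(42991.9968 + 784) = √43775.9968 = 209.227142
L = 5.5 × 209.227142 = 1150.749279
V = π·3² × L = 28.274334 × 1150.749279 = 32536.669320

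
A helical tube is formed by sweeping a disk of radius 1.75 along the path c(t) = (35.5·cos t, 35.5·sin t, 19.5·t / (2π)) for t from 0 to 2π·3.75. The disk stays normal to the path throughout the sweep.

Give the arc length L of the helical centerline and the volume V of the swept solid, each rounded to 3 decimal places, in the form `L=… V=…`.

2πR = 2π·35.5 = 223.053078
per-turn = √(223.053078² + 19.5²) = √(49752.6758 + 380.25) = √50132.9258 = 223.903832
L = 3.75 × 223.903832 = 839.639368
V = π·1.75² × L = 9.621128 × 839.639368 = 8078.277418

L=839.639 V=8078.277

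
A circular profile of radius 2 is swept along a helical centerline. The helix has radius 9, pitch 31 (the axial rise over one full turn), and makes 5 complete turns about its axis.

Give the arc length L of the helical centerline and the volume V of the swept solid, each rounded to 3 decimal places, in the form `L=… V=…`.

2πR = 2π·9 = 56.548668
per-turn = √(56.548668² + 31²) = √(3197.7518 + 961) = √4158.7518 = 64.488385
L = 5 × 64.488385 = 322.441926
V = π·2² × L = 12.566371 × 322.441926 = 4051.924744

L=322.442 V=4051.925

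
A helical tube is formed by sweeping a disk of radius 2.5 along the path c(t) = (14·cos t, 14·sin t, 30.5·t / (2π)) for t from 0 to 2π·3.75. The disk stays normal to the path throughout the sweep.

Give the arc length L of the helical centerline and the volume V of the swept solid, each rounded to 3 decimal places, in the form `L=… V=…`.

2πR = 2π·14 = 87.964594
per-turn = √(87.964594² + 30.5²) = √(7737.7699 + 930.25) = √8668.0199 = 93.102201
L = 3.75 × 93.102201 = 349.133254
V = π·2.5² × L = 19.634954 × 349.133254 = 6855.215415

L=349.133 V=6855.215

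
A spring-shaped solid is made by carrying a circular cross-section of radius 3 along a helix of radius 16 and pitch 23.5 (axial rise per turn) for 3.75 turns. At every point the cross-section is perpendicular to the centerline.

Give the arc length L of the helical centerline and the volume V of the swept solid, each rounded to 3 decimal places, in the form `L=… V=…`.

L=387.154 V=10946.525

2πR = 2π·16 = 100.530965
per-turn = √(100.530965² + 23.5²) = √(10106.4749 + 552.25) = √10658.7249 = 103.241101
L = 3.75 × 103.241101 = 387.154128
V = π·3² × L = 28.274334 × 387.154128 = 10946.525085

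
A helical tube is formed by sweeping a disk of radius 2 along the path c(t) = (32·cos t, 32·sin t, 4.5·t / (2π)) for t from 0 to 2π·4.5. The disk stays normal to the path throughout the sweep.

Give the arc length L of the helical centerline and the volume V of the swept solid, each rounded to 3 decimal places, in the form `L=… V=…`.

L=905.005 V=11372.632

2πR = 2π·32 = 201.061930
per-turn = √(201.061930² + 4.5²) = √(40425.8996 + 20.25) = √40446.1496 = 201.112281
L = 4.5 × 201.112281 = 905.005265
V = π·2² × L = 12.566371 × 905.005265 = 11372.631570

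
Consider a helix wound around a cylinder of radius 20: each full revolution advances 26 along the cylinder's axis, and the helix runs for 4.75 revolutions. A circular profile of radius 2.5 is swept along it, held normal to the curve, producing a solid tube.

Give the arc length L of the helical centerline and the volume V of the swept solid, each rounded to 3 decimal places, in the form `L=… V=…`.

L=609.545 V=11968.386

2πR = 2π·20 = 125.663706
per-turn = √(125.663706² + 26²) = √(15791.3670 + 676) = √16467.3670 = 128.325239
L = 4.75 × 128.325239 = 609.544887
V = π·2.5² × L = 19.634954 × 609.544887 = 11968.385863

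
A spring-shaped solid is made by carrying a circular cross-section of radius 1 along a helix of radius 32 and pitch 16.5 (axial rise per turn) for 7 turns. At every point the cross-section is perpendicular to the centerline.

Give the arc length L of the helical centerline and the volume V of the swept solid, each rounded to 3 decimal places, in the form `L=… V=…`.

2πR = 2π·32 = 201.061930
per-turn = √(201.061930² + 16.5²) = √(40425.8996 + 272.25) = √40698.1496 = 201.737824
L = 7 × 201.737824 = 1412.164768
V = π·1² × L = 3.141593 × 1412.164768 = 4436.446461

L=1412.165 V=4436.446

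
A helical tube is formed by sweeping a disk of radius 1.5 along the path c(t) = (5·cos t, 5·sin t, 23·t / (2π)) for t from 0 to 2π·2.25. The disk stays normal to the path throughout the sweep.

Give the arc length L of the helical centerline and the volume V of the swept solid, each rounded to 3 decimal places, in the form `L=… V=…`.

L=87.605 V=619.240

2πR = 2π·5 = 31.415927
per-turn = √(31.415927² + 23²) = √(986.9604 + 529) = √1515.9604 = 38.935337
L = 2.25 × 38.935337 = 87.604507
V = π·1.5² × L = 7.068583 × 87.604507 = 619.239773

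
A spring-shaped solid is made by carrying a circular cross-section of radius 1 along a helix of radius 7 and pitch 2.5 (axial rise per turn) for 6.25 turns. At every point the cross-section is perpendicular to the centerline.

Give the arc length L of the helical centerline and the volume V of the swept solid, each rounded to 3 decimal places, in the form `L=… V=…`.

2πR = 2π·7 = 43.982297
per-turn = √(43.982297² + 2.5²) = √(1934.4425 + 6.25) = √1940.6925 = 44.053291
L = 6.25 × 44.053291 = 275.333070
V = π·1² × L = 3.141593 × 275.333070 = 864.984349

L=275.333 V=864.984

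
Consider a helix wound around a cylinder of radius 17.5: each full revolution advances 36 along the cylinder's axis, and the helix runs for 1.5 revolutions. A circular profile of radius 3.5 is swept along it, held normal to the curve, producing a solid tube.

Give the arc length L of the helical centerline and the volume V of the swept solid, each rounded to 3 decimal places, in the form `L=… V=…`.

2πR = 2π·17.5 = 109.955743
per-turn = √(109.955743² + 36²) = √(12090.2654 + 1296) = √13386.2654 = 115.699029
L = 1.5 × 115.699029 = 173.548544
V = π·3.5² × L = 38.484510 × 173.548544 = 6678.930679

L=173.549 V=6678.931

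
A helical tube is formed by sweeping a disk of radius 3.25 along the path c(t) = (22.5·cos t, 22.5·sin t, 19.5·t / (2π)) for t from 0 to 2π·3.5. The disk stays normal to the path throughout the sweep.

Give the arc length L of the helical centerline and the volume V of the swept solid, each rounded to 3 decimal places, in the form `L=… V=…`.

2πR = 2π·22.5 = 141.371669
per-turn = √(141.371669² + 19.5²) = √(19985.9489 + 380.25) = √20366.1989 = 142.710192
L = 3.5 × 142.710192 = 499.485672
V = π·3.25² × L = 33.183072 × 499.485672 = 16574.469223

L=499.486 V=16574.469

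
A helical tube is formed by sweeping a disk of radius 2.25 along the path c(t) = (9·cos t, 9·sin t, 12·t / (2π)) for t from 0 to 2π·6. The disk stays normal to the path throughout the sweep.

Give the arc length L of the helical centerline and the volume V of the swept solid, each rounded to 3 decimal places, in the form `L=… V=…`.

2πR = 2π·9 = 56.548668
per-turn = √(56.548668² + 12²) = √(3197.7518 + 144) = √3341.7518 = 57.807887
L = 6 × 57.807887 = 346.847323
V = π·2.25² × L = 15.904313 × 346.847323 = 5516.368328

L=346.847 V=5516.368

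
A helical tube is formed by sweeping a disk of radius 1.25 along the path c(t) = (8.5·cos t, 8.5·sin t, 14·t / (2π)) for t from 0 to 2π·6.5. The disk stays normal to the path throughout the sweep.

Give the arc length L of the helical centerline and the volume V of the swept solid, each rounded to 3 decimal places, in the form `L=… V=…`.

L=358.875 V=1761.624

2πR = 2π·8.5 = 53.407075
per-turn = √(53.407075² + 14²) = √(2852.3157 + 196) = √3048.3157 = 55.211554
L = 6.5 × 55.211554 = 358.875100
V = π·1.25² × L = 4.908739 × 358.875100 = 1761.624026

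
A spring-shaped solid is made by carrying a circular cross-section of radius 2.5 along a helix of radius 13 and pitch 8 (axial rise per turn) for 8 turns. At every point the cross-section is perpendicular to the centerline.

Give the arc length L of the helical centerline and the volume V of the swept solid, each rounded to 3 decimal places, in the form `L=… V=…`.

2πR = 2π·13 = 81.681409
per-turn = √(81.681409² + 8²) = √(6671.8526 + 64) = √6735.8526 = 82.072240
L = 8 × 82.072240 = 656.577920
V = π·2.5² × L = 19.634954 × 656.577920 = 12891.877309

L=656.578 V=12891.877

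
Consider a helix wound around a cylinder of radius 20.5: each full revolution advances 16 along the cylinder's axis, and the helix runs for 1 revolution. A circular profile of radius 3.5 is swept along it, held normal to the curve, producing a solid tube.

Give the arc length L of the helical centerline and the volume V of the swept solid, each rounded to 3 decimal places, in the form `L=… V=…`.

2πR = 2π·20.5 = 128.805299
per-turn = √(128.805299² + 16²) = √(16590.8050 + 256) = √16846.8050 = 129.795243
L = 1 × 129.795243 = 129.795243
V = π·3.5² × L = 38.484510 × 129.795243 = 4995.106312

L=129.795 V=4995.106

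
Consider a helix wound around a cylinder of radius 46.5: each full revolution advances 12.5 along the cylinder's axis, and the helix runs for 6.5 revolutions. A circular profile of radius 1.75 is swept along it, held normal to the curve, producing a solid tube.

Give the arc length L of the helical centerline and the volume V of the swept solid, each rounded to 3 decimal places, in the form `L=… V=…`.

L=1900.830 V=18288.128

2πR = 2π·46.5 = 292.168117
per-turn = √(292.168117² + 12.5²) = √(85362.2085 + 156.25) = √85518.4585 = 292.435392
L = 6.5 × 292.435392 = 1900.830048
V = π·1.75² × L = 9.621128 × 1900.830048 = 18288.128248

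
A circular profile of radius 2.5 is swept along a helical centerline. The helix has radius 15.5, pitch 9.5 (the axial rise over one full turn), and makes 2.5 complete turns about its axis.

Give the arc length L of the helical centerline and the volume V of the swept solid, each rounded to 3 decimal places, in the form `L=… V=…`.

2πR = 2π·15.5 = 97.389372
per-turn = √(97.389372² + 9.5²) = √(9484.6898 + 90.25) = √9574.9398 = 97.851621
L = 2.5 × 97.851621 = 244.629054
V = π·2.5² × L = 19.634954 × 244.629054 = 4803.280238

L=244.629 V=4803.280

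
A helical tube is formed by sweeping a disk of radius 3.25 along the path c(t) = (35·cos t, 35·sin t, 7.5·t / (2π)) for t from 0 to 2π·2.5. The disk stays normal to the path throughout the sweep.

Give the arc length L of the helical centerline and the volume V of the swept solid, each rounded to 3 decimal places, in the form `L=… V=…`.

L=550.098 V=18253.953

2πR = 2π·35 = 219.911486
per-turn = √(219.911486² + 7.5²) = √(48361.0616 + 56.25) = √48417.3116 = 220.039341
L = 2.5 × 220.039341 = 550.098352
V = π·3.25² × L = 33.183072 × 550.098352 = 18253.953456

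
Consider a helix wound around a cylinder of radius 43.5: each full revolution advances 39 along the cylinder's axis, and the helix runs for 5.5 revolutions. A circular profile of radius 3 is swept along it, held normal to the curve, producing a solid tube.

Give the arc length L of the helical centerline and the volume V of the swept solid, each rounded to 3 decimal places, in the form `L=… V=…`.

L=1518.479 V=42933.969

2πR = 2π·43.5 = 273.318561
per-turn = √(273.318561² + 39²) = √(74703.0357 + 1521) = √76224.0357 = 276.087008
L = 5.5 × 276.087008 = 1518.478541
V = π·3² × L = 28.274334 × 1518.478541 = 42933.969269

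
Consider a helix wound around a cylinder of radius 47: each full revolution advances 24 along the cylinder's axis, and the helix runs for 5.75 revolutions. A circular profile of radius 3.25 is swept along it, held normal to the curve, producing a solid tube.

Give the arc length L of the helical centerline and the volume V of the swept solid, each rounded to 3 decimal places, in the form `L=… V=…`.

2πR = 2π·47 = 295.309709
per-turn = √(295.309709² + 24²) = √(87207.8245 + 576) = √87783.8245 = 296.283352
L = 5.75 × 296.283352 = 1703.629272
V = π·3.25² × L = 33.183072 × 1703.629272 = 56531.653489

L=1703.629 V=56531.653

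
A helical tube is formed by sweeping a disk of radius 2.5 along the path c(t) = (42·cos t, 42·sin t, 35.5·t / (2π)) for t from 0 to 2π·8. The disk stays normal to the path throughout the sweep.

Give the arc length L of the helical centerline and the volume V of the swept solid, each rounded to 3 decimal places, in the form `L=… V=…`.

2πR = 2π·42 = 263.893783
per-turn = √(263.893783² + 35.5²) = √(69639.9287 + 1260.25) = √70900.1787 = 266.270875
L = 8 × 266.270875 = 2130.166997
V = π·2.5² × L = 19.634954 × 2130.166997 = 41825.731174

L=2130.167 V=41825.731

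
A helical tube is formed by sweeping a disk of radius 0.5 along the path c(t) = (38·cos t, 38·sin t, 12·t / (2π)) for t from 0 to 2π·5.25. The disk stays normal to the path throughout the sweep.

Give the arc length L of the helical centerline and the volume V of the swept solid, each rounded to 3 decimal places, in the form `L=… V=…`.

2πR = 2π·38 = 238.761042
per-turn = √(238.761042² + 12²) = √(57006.8350 + 144) = √57150.8350 = 239.062408
L = 5.25 × 239.062408 = 1255.077643
V = π·0.5² × L = 0.785398 × 1255.077643 = 985.735676

L=1255.078 V=985.736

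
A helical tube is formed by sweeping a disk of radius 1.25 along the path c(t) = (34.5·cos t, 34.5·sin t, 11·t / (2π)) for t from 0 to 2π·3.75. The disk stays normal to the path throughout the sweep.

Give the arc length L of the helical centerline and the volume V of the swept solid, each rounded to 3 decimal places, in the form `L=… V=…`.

2πR = 2π·34.5 = 216.769893
per-turn = √(216.769893² + 11²) = √(46989.1866 + 121) = √47110.1866 = 217.048811
L = 3.75 × 217.048811 = 813.933043
V = π·1.25² × L = 4.908739 × 813.933043 = 3995.384482

L=813.933 V=3995.384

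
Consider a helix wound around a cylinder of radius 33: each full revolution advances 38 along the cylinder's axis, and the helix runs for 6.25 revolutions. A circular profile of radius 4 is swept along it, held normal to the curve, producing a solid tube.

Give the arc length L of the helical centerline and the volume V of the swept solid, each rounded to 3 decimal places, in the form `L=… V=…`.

2πR = 2π·33 = 207.345115
per-turn = √(207.345115² + 38²) = √(42991.9968 + 1444) = √44435.9968 = 210.798474
L = 6.25 × 210.798474 = 1317.490464
V = π·4² × L = 50.265482 × 1317.490464 = 66224.293828

L=1317.490 V=66224.294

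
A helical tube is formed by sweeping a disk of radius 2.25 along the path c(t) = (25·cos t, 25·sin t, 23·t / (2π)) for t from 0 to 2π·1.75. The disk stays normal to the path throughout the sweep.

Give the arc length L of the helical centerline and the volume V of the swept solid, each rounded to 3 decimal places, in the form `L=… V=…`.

L=277.820 V=4418.544

2πR = 2π·25 = 157.079633
per-turn = √(157.079633² + 23²) = √(24674.0110 + 529) = √25203.0110 = 158.754562
L = 1.75 × 158.754562 = 277.820484
V = π·2.25² × L = 15.904313 × 277.820484 = 4418.543878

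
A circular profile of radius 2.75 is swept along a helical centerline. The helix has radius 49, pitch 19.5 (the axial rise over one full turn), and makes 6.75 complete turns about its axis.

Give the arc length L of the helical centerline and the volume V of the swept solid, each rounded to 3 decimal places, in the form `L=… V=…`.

L=2082.328 V=49472.556

2πR = 2π·49 = 307.876080
per-turn = √(307.876080² + 19.5²) = √(94787.6807 + 380.25) = √95167.9307 = 308.492999
L = 6.75 × 308.492999 = 2082.327746
V = π·2.75² × L = 23.758294 × 2082.327746 = 49472.555712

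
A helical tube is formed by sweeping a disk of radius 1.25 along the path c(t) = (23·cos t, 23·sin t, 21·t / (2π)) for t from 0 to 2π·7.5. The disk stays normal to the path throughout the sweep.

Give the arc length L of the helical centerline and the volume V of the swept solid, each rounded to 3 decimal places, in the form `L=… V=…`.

L=1095.233 V=5376.214

2πR = 2π·23 = 144.513262
per-turn = √(144.513262² + 21²) = √(20884.0829 + 441) = √21325.0829 = 146.031103
L = 7.5 × 146.031103 = 1095.233269
V = π·1.25² × L = 4.908739 × 1095.233269 = 5376.213738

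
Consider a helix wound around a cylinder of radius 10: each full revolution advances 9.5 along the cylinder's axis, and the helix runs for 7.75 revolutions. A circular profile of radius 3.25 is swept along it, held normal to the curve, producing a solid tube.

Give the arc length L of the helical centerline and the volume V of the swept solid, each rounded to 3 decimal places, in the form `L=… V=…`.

2πR = 2π·10 = 62.831853
per-turn = √(62.831853² + 9.5²) = √(3947.8418 + 90.25) = √4038.0918 = 63.545981
L = 7.75 × 63.545981 = 492.481356
V = π·3.25² × L = 33.183072 × 492.481356 = 16342.044505

L=492.481 V=16342.045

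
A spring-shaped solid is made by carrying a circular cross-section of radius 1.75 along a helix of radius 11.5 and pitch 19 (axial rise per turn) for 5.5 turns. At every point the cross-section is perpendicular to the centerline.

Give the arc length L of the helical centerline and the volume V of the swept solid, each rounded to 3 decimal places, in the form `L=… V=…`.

2πR = 2π·11.5 = 72.256631
per-turn = √(72.256631² + 19²) = √(5221.0207 + 361) = √5582.0207 = 74.712922
L = 5.5 × 74.712922 = 410.921072
V = π·1.75² × L = 9.621128 × 410.921072 = 3953.524022

L=410.921 V=3953.524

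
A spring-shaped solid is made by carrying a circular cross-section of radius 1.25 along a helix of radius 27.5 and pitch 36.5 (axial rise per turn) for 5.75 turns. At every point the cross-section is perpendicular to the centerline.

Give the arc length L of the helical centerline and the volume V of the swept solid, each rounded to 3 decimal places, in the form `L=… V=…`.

2πR = 2π·27.5 = 172.787596
per-turn = √(172.787596² + 36.5²) = √(29855.5533 + 1332.25) = √31187.8033 = 176.600689
L = 5.75 × 176.600689 = 1015.453961
V = π·1.25² × L = 4.908739 × 1015.453961 = 4984.597975

L=1015.454 V=4984.598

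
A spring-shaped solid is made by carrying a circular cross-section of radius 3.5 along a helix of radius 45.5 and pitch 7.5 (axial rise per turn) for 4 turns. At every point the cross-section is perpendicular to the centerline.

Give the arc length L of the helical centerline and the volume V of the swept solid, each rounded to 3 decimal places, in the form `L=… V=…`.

2πR = 2π·45.5 = 285.884931
per-turn = √(285.884931² + 7.5²) = √(81730.1940 + 56.25) = √81786.4440 = 285.983293
L = 4 × 285.983293 = 1143.933173
V = π·3.5² × L = 38.484510 × 1143.933173 = 44023.707650

L=1143.933 V=44023.708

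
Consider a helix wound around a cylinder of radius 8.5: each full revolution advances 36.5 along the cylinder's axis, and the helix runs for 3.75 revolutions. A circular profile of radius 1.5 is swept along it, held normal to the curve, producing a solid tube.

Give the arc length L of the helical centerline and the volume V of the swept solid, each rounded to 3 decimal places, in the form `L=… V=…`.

L=242.581 V=1714.703

2πR = 2π·8.5 = 53.407075
per-turn = √(53.407075² + 36.5²) = √(2852.3157 + 1332.25) = √4184.5657 = 64.688219
L = 3.75 × 64.688219 = 242.580821
V = π·1.5² × L = 7.068583 × 242.580821 = 1714.702782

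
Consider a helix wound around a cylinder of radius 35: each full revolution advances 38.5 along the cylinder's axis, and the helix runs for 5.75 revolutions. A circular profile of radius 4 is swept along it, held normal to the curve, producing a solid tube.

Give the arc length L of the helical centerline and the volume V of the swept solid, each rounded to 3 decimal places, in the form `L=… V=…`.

2πR = 2π·35 = 219.911486
per-turn = √(219.911486² + 38.5²) = √(48361.0616 + 1482.25) = √49843.3116 = 223.256157
L = 5.75 × 223.256157 = 1283.722902
V = π·4² × L = 50.265482 × 1283.722902 = 64526.951001

L=1283.723 V=64526.951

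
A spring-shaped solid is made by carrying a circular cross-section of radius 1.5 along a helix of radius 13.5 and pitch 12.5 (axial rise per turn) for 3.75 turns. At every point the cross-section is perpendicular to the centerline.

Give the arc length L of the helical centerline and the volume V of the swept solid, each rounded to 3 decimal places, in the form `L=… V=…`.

L=321.522 V=2272.702

2πR = 2π·13.5 = 84.823002
per-turn = √(84.823002² + 12.5²) = √(7194.9416 + 156.25) = √7351.1916 = 85.739090
L = 3.75 × 85.739090 = 321.521589
V = π·1.5² × L = 7.068583 × 321.521589 = 2272.702187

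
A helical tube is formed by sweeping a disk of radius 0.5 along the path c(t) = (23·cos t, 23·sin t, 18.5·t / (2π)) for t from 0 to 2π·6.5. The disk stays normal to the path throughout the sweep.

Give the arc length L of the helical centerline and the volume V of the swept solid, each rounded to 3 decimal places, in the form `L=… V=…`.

L=947.002 V=743.774

2πR = 2π·23 = 144.513262
per-turn = √(144.513262² + 18.5²) = √(20884.0829 + 342.25) = √21226.3329 = 145.692597
L = 6.5 × 145.692597 = 947.001883
V = π·0.5² × L = 0.785398 × 947.001883 = 743.773539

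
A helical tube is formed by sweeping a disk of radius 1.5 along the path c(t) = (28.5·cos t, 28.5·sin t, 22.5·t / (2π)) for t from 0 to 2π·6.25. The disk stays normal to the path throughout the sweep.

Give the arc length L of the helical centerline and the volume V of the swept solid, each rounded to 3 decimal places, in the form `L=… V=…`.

L=1127.992 V=7973.309

2πR = 2π·28.5 = 179.070781
per-turn = √(179.070781² + 22.5²) = √(32066.3447 + 506.25) = √32572.5947 = 180.478793
L = 6.25 × 180.478793 = 1127.992456
V = π·1.5² × L = 7.068583 × 1127.992456 = 7973.308828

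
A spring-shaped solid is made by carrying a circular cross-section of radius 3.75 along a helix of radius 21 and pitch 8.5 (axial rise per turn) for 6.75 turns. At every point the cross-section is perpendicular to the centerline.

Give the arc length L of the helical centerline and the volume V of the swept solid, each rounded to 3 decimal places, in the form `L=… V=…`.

2πR = 2π·21 = 131.946891
per-turn = √(131.946891² + 8.5²) = √(17409.9822 + 72.25) = √17482.2322 = 132.220392
L = 6.75 × 132.220392 = 892.487649
V = π·3.75² × L = 44.178647 × 892.487649 = 39428.896505

L=892.488 V=39428.897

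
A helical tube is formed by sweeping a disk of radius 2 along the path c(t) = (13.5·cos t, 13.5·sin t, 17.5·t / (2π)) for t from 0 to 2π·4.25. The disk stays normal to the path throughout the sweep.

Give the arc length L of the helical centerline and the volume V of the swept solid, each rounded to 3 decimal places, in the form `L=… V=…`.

L=368.090 V=4625.556

2πR = 2π·13.5 = 84.823002
per-turn = √(84.823002² + 17.5²) = √(7194.9416 + 306.25) = √7501.1916 = 86.609420
L = 4.25 × 86.609420 = 368.090034
V = π·2² × L = 12.566371 × 368.090034 = 4625.555792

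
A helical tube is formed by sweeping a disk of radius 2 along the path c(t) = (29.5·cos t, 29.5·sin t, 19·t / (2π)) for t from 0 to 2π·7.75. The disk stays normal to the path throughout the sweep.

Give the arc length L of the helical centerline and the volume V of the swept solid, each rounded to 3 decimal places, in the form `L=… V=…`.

2πR = 2π·29.5 = 185.353967
per-turn = √(185.353967² + 19²) = √(34356.0929 + 361) = √34717.0929 = 186.325234
L = 7.75 × 186.325234 = 1444.020565
V = π·2² × L = 12.566371 × 1444.020565 = 18146.097601

L=1444.021 V=18146.098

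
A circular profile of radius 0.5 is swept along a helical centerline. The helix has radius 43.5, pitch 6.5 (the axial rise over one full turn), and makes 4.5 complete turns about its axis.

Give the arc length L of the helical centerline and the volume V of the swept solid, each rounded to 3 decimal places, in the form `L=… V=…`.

L=1230.281 V=966.261

2πR = 2π·43.5 = 273.318561
per-turn = √(273.318561² + 6.5²) = √(74703.0357 + 42.25) = √74745.2857 = 273.395841
L = 4.5 × 273.395841 = 1230.281283
V = π·0.5² × L = 0.785398 × 1230.281283 = 966.260660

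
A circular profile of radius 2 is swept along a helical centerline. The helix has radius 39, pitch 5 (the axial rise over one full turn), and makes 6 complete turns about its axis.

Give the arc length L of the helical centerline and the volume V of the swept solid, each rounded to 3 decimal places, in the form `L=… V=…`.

L=1470.571 V=18479.745

2πR = 2π·39 = 245.044227
per-turn = √(245.044227² + 5²) = √(60046.6732 + 25) = √60071.6732 = 245.095233
L = 6 × 245.095233 = 1470.571397
V = π·2² × L = 12.566371 × 1470.571397 = 18479.745192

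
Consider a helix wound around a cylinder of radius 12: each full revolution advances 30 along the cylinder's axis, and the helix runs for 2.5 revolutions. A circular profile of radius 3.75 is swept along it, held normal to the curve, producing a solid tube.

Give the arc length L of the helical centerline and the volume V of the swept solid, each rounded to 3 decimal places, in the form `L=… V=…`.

2πR = 2π·12 = 75.398224
per-turn = √(75.398224² + 30²) = √(5684.8921 + 900) = √6584.8921 = 81.147348
L = 2.5 × 81.147348 = 202.868371
V = π·3.75² × L = 44.178647 × 202.868371 = 8962.450075

L=202.868 V=8962.450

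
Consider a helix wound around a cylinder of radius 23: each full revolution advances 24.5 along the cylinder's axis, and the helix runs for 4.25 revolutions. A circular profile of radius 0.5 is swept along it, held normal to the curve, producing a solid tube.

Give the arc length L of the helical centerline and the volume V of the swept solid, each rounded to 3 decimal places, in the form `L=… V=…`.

L=622.945 V=489.260

2πR = 2π·23 = 144.513262
per-turn = √(144.513262² + 24.5²) = √(20884.0829 + 600.25) = √21484.3329 = 146.575349
L = 4.25 × 146.575349 = 622.945233
V = π·0.5² × L = 0.785398 × 622.945233 = 489.260042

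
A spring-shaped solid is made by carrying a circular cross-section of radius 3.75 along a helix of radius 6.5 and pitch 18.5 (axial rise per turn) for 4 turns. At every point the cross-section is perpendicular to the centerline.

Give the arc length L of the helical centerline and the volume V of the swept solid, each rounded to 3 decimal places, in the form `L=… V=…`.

2πR = 2π·6.5 = 40.840704
per-turn = √(40.840704² + 18.5²) = √(1667.9631 + 342.25) = √2010.2131 = 44.835401
L = 4 × 44.835401 = 179.341602
V = π·3.75² × L = 44.178647 × 179.341602 = 7923.069283

L=179.342 V=7923.069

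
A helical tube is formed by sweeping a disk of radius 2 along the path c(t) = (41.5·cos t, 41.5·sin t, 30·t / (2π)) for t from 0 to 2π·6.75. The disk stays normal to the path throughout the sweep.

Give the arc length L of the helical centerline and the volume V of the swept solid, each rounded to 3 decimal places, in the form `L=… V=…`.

L=1771.688 V=22263.688

2πR = 2π·41.5 = 260.752190
per-turn = √(260.752190² + 30²) = √(67991.7047 + 900) = √68891.7047 = 262.472293
L = 6.75 × 262.472293 = 1771.687979
V = π·2² × L = 12.566371 × 1771.687979 = 22263.687762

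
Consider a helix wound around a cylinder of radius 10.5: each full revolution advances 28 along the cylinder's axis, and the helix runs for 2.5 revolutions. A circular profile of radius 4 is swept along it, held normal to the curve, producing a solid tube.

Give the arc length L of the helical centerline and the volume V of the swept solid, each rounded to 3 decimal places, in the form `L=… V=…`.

L=179.173 V=9006.236

2πR = 2π·10.5 = 65.973446
per-turn = √(65.973446² + 28²) = √(4352.4955 + 784) = √5136.4955 = 71.669349
L = 2.5 × 71.669349 = 179.173372
V = π·4² × L = 50.265482 × 179.173372 = 9006.235973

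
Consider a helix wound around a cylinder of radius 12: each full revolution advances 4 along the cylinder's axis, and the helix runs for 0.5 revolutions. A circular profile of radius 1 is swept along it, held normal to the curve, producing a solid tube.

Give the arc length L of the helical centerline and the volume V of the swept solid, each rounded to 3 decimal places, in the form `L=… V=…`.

L=37.752 V=118.602

2πR = 2π·12 = 75.398224
per-turn = √(75.398224² + 4²) = √(5684.8921 + 16) = √5700.8921 = 75.504252
L = 0.5 × 75.504252 = 37.752126
V = π·1² × L = 3.141593 × 37.752126 = 118.601802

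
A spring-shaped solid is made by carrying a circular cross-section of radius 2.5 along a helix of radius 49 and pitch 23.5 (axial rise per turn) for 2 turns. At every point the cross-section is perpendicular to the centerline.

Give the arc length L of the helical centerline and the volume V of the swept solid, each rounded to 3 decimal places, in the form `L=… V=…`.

L=617.543 V=12125.434

2πR = 2π·49 = 307.876080
per-turn = √(307.876080² + 23.5²) = √(94787.6807 + 552.25) = √95339.9307 = 308.771648
L = 2 × 308.771648 = 617.543296
V = π·2.5² × L = 19.634954 × 617.543296 = 12125.434266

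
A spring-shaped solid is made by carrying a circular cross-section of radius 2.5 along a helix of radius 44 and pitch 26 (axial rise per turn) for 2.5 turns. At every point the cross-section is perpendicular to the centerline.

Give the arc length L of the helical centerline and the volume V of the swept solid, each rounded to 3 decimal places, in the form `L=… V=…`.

L=694.200 V=13630.588

2πR = 2π·44 = 276.460154
per-turn = √(276.460154² + 26²) = √(76430.2165 + 676) = √77106.2165 = 277.680061
L = 2.5 × 277.680061 = 694.200153
V = π·2.5² × L = 19.634954 × 694.200153 = 13630.588138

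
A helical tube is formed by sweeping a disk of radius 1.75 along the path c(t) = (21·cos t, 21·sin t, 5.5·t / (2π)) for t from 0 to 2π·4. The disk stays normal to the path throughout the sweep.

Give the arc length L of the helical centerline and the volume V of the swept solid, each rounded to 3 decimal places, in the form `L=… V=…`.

L=528.246 V=5082.321

2πR = 2π·21 = 131.946891
per-turn = √(131.946891² + 5.5²) = √(17409.9822 + 30.25) = √17440.2322 = 132.061471
L = 4 × 132.061471 = 528.245885
V = π·1.75² × L = 9.621128 × 528.245885 = 5082.321008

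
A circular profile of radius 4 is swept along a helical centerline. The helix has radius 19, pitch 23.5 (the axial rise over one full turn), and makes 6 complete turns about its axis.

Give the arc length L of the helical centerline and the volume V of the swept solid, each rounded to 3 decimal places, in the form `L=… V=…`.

L=730.029 V=36695.266

2πR = 2π·19 = 119.380521
per-turn = √(119.380521² + 23.5²) = √(14251.7088 + 552.25) = √14803.9588 = 121.671520
L = 6 × 121.671520 = 730.029119
V = π·4² × L = 50.265482 × 730.029119 = 36695.265895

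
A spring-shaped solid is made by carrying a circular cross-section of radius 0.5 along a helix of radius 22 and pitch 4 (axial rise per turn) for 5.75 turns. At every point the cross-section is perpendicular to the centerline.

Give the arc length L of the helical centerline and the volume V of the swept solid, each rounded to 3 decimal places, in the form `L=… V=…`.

2πR = 2π·22 = 138.230077
per-turn = √(138.230077² + 4²) = √(19107.5541 + 16) = √19123.5541 = 138.287939
L = 5.75 × 138.287939 = 795.155650
V = π·0.5² × L = 0.785398 × 795.155650 = 624.513787

L=795.156 V=624.514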